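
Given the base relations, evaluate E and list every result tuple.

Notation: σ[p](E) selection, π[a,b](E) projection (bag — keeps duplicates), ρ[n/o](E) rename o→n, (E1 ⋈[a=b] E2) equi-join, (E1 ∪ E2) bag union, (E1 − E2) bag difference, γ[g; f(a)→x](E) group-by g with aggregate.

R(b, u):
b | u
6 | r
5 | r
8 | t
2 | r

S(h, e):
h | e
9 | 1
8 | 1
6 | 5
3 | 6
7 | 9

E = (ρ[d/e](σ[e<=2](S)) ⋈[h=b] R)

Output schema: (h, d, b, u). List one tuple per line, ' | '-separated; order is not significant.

Stepwise |·|:
  S → 5
  σ[e<=2](S) → 2
  ρ[d/e](σ[e<=2](S)) → 2
  R → 4
  (ρ[d/e](σ[e<=2](S)) ⋈[h=b] R) → 1

== RESULT ==
h | d | b | u
8 | 1 | 8 | t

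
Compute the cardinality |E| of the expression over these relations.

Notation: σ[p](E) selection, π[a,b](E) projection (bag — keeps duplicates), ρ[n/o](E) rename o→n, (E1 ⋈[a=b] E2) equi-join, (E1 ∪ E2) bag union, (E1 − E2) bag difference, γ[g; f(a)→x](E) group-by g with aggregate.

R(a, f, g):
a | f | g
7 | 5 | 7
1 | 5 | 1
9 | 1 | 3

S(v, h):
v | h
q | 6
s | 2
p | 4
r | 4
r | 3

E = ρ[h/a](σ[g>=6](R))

Row counts bottom-up:
  R → 3
  σ[g>=6](R) → 1
  ρ[h/a](σ[g>=6](R)) → 1

|E| = 1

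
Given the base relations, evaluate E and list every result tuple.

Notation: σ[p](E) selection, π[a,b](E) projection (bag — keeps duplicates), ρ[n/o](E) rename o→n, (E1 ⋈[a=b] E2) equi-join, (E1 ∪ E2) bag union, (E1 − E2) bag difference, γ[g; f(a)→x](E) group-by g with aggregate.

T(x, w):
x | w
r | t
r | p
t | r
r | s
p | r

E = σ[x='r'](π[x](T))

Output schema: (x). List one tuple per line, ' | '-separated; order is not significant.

Per-node cardinality:
  T → 5
  π[x](T) → 5
  σ[x='r'](π[x](T)) → 3

== RESULT ==
x
r
r
r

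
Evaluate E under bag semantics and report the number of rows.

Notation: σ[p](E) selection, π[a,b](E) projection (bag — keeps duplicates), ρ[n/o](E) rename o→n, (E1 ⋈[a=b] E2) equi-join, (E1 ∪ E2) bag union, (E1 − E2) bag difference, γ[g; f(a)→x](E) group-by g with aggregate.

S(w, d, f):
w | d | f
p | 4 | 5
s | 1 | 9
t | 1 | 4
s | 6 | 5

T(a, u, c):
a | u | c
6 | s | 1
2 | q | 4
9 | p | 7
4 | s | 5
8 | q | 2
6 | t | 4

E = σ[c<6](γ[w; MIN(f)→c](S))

Subexpression sizes:
  S → 4
  γ[w; MIN(f)→c](S) → 3
  σ[c<6](γ[w; MIN(f)→c](S)) → 3

|E| = 3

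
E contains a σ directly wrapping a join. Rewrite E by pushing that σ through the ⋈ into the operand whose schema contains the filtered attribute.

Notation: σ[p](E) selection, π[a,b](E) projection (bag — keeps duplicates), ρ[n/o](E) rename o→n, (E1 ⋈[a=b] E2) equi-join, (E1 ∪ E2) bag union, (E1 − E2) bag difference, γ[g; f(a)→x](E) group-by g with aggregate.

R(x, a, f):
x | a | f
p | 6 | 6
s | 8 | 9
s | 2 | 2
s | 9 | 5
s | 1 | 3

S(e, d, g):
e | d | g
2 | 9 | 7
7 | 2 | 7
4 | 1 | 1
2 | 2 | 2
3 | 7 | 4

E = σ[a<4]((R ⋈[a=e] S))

σ filters on a, owned by the left side.
E' = (σ[a<4](R) ⋈[a=e] S)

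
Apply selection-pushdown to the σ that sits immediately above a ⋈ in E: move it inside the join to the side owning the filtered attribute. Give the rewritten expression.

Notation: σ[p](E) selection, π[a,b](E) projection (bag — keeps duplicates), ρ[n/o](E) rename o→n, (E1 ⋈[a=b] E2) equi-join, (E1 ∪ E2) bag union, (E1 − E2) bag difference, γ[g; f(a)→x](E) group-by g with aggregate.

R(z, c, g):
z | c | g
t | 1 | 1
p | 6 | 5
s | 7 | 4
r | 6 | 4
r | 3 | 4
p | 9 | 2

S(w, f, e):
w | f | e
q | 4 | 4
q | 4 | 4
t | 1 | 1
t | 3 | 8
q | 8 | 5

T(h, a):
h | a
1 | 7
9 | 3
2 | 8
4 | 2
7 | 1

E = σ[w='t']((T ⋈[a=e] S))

σ filters on w, owned by the right side.
E' = (T ⋈[a=e] σ[w='t'](S))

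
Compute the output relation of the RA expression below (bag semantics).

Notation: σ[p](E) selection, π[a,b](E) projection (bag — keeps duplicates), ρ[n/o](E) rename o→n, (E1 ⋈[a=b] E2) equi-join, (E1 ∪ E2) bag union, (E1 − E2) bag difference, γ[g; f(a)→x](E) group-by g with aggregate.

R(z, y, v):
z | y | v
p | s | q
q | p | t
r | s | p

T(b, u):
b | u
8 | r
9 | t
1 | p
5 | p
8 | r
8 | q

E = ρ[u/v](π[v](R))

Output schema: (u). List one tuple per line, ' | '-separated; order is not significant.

Per-node cardinality:
  R → 3
  π[v](R) → 3
  ρ[u/v](π[v](R)) → 3

== RESULT ==
u
p
q
t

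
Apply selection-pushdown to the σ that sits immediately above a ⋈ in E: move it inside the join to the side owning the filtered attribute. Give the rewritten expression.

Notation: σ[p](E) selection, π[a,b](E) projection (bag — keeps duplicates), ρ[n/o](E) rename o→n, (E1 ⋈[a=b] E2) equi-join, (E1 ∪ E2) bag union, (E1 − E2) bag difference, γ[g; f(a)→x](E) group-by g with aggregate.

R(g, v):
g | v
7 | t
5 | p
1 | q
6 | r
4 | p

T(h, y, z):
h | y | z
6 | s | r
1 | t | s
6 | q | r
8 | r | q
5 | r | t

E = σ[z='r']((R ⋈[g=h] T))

σ filters on z, owned by the right side.
E' = (R ⋈[g=h] σ[z='r'](T))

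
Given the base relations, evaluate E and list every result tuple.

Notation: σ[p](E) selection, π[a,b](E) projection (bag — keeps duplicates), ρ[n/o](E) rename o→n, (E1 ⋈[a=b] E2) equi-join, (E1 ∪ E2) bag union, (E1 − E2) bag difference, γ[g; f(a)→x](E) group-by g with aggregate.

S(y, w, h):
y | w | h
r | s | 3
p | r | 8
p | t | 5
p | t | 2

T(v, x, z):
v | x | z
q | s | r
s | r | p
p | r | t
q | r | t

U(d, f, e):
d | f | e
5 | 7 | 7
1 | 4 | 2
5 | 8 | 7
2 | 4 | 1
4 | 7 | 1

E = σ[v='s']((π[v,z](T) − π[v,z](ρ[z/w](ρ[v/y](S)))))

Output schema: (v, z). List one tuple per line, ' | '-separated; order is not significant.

Subexpression sizes:
  T → 4
  π[v,z](T) → 4
  S → 4
  ρ[v/y](S) → 4
  ρ[z/w](ρ[v/y](S)) → 4
  π[v,z](ρ[z/w](ρ[v/y](S))) → 4
  (π[v,z](T) − π[v,z](ρ[z/w](ρ[v/y](S)))) → 3
  σ[v='s']((π[v,z](T) − π[v,z](ρ[z/w](ρ[v/y](S))))) → 1

== RESULT ==
v | z
s | p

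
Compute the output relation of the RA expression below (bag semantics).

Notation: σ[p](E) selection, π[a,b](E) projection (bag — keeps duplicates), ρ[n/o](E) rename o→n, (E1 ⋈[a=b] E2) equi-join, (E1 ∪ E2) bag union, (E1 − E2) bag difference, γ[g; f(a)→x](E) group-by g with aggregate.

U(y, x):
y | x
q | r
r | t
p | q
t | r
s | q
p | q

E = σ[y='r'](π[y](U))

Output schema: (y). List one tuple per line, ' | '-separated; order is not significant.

Row counts bottom-up:
  U → 6
  π[y](U) → 6
  σ[y='r'](π[y](U)) → 1

== RESULT ==
y
r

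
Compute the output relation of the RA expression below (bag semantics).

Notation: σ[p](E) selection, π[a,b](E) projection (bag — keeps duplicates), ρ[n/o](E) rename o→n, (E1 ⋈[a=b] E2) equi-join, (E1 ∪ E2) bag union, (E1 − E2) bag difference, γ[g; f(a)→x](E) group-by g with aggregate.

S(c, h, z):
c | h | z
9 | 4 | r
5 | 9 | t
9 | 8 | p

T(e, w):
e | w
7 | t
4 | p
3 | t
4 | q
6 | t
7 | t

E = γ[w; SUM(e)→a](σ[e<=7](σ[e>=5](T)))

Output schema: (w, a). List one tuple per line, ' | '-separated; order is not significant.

Row counts bottom-up:
  T → 6
  σ[e>=5](T) → 3
  σ[e<=7](σ[e>=5](T)) → 3
  γ[w; SUM(e)→a](σ[e<=7](σ[e>=5](T))) → 1

== RESULT ==
w | a
t | 20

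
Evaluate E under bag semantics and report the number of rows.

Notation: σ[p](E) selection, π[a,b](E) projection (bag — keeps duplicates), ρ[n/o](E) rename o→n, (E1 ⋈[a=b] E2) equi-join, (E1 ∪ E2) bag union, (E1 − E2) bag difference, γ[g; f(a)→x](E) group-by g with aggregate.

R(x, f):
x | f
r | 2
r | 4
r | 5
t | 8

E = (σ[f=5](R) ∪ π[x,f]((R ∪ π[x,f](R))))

Stepwise |·|:
  R → 4
  σ[f=5](R) → 1
  R → 4
  R → 4
  π[x,f](R) → 4
  (R ∪ π[x,f](R)) → 8
  π[x,f]((R ∪ π[x,f](R))) → 8
  (σ[f=5](R) ∪ π[x,f]((R ∪ π[x,f](R)))) → 9

|E| = 9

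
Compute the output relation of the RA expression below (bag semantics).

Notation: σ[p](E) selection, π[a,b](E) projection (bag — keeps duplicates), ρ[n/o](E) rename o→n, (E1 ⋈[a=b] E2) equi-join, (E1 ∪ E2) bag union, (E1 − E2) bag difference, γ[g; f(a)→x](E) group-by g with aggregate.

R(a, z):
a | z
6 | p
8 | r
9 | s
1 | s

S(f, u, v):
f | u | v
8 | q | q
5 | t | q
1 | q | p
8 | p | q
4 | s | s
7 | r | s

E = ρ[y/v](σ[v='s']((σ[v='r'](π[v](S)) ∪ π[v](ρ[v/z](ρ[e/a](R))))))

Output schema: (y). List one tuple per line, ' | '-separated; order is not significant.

Stepwise |·|:
  S → 6
  π[v](S) → 6
  σ[v='r'](π[v](S)) → 0
  R → 4
  ρ[e/a](R) → 4
  ρ[v/z](ρ[e/a](R)) → 4
  π[v](ρ[v/z](ρ[e/a](R))) → 4
  (σ[v='r'](π[v](S)) ∪ π[v](ρ[v/z](ρ[e/a](R)))) → 4
  σ[v='s']((σ[v='r'](π[v](S)) ∪ π[v](ρ[v/z](ρ[e/a](R))))) → 2
  ρ[y/v](σ[v='s']((σ[v='r'](π[v](S)) ∪ π[v](ρ[v/z](ρ[e/a](R)))))) → 2

== RESULT ==
y
s
s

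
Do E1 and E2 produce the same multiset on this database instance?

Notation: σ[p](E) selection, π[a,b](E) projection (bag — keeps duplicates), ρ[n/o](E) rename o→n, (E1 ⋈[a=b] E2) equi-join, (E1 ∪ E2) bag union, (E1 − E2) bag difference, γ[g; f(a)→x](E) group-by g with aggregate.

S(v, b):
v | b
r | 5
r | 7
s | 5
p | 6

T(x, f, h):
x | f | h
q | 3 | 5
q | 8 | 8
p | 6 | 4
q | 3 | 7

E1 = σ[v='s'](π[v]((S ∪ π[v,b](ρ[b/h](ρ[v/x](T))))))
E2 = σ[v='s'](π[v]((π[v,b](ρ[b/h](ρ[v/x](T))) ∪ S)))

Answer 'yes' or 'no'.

E1 per-node cardinality:
  S → 4
  T → 4
  ρ[v/x](T) → 4
  ρ[b/h](ρ[v/x](T)) → 4
  π[v,b](ρ[b/h](ρ[v/x](T))) → 4
  (S ∪ π[v,b](ρ[b/h](ρ[v/x](T)))) → 8
  π[v]((S ∪ π[v,b](ρ[b/h](ρ[v/x](T))))) → 8
  σ[v='s'](π[v]((S ∪ π[v,b](ρ[b/h](ρ[v/x](T)))))) → 1
E2 per-node cardinality:
  T → 4
  ρ[v/x](T) → 4
  ρ[b/h](ρ[v/x](T)) → 4
  π[v,b](ρ[b/h](ρ[v/x](T))) → 4
  S → 4
  (π[v,b](ρ[b/h](ρ[v/x](T))) ∪ S) → 8
  π[v]((π[v,b](ρ[b/h](ρ[v/x](T))) ∪ S)) → 8
  σ[v='s'](π[v]((π[v,b](ρ[b/h](ρ[v/x](T))) ∪ S))) → 1

E1 and E2 produce the same multiset:
v
s

yes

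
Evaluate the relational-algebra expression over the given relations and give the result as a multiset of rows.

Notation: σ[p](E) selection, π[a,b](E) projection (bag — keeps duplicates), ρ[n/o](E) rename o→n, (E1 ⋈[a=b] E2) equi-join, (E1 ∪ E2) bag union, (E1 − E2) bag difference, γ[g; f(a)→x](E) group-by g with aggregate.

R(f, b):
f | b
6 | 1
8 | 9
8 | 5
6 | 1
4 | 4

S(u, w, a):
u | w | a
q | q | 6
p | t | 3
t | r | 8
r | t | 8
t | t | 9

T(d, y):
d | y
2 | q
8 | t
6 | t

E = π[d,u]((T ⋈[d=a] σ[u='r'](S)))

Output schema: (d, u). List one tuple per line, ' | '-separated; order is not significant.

Row counts bottom-up:
  T → 3
  S → 5
  σ[u='r'](S) → 1
  (T ⋈[d=a] σ[u='r'](S)) → 1
  π[d,u]((T ⋈[d=a] σ[u='r'](S))) → 1

== RESULT ==
d | u
8 | r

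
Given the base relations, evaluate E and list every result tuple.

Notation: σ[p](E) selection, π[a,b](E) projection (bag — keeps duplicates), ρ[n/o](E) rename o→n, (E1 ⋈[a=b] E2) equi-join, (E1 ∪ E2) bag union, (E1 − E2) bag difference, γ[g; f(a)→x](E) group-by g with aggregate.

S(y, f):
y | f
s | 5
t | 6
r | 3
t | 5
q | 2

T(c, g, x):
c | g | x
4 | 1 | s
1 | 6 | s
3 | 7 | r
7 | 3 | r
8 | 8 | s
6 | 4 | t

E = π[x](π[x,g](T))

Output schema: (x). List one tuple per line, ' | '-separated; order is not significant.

Subexpression sizes:
  T → 6
  π[x,g](T) → 6
  π[x](π[x,g](T)) → 6

== RESULT ==
x
r
r
s
s
s
t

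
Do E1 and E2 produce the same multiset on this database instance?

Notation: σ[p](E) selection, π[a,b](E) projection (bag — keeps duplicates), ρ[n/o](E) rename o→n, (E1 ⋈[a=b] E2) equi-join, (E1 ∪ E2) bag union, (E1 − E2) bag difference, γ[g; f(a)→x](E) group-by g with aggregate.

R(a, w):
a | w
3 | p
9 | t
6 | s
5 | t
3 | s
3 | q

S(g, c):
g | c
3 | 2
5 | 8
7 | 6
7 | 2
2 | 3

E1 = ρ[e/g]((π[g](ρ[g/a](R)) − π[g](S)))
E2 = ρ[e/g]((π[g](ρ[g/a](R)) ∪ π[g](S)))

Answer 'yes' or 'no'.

E1 subexpression sizes:
  R → 6
  ρ[g/a](R) → 6
  π[g](ρ[g/a](R)) → 6
  S → 5
  π[g](S) → 5
  (π[g](ρ[g/a](R)) − π[g](S)) → 4
  ρ[e/g]((π[g](ρ[g/a](R)) − π[g](S))) → 4
E2 subexpression sizes:
  R → 6
  ρ[g/a](R) → 6
  π[g](ρ[g/a](R)) → 6
  S → 5
  π[g](S) → 5
  (π[g](ρ[g/a](R)) ∪ π[g](S)) → 11
  ρ[e/g]((π[g](ρ[g/a](R)) ∪ π[g](S))) → 11

E1 result:
e
3
3
6
9
E2 result:
e
2
3
3
3
3
5
5
6
7
7
9
Witness: (2,) appears 0× in E1 but 1× in E2.

no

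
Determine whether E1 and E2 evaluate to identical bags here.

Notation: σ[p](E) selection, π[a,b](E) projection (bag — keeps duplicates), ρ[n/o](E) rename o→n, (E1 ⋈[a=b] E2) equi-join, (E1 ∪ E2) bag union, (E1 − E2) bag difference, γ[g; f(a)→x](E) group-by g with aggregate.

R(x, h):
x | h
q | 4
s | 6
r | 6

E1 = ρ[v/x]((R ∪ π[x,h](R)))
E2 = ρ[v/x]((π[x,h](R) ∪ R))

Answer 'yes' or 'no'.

E1 row counts bottom-up:
  R → 3
  R → 3
  π[x,h](R) → 3
  (R ∪ π[x,h](R)) → 6
  ρ[v/x]((R ∪ π[x,h](R))) → 6
E2 row counts bottom-up:
  R → 3
  π[x,h](R) → 3
  R → 3
  (π[x,h](R) ∪ R) → 6
  ρ[v/x]((π[x,h](R) ∪ R)) → 6

E1 and E2 produce the same multiset:
v | h
q | 4
q | 4
r | 6
r | 6
s | 6
s | 6

yes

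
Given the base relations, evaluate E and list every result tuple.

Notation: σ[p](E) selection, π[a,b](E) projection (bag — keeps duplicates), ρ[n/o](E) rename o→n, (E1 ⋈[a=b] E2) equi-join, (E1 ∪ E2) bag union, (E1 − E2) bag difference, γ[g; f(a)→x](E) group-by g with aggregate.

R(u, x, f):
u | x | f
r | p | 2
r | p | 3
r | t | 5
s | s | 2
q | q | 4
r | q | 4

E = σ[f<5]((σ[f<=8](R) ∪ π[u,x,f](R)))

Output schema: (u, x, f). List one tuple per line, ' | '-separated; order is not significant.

Stepwise |·|:
  R → 6
  σ[f<=8](R) → 6
  R → 6
  π[u,x,f](R) → 6
  (σ[f<=8](R) ∪ π[u,x,f](R)) → 12
  σ[f<5]((σ[f<=8](R) ∪ π[u,x,f](R))) → 10

== RESULT ==
u | x | f
q | q | 4
q | q | 4
r | p | 2
r | p | 2
r | p | 3
r | p | 3
r | q | 4
r | q | 4
s | s | 2
s | s | 2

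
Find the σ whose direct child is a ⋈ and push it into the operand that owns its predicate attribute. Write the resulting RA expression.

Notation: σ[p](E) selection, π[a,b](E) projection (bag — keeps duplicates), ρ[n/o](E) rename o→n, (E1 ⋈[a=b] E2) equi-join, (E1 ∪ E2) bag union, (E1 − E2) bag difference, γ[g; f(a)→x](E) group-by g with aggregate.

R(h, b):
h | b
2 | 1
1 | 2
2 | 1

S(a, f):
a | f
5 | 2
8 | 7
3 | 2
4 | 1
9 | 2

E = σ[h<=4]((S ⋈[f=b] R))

σ filters on h, owned by the right side.
E' = (S ⋈[f=b] σ[h<=4](R))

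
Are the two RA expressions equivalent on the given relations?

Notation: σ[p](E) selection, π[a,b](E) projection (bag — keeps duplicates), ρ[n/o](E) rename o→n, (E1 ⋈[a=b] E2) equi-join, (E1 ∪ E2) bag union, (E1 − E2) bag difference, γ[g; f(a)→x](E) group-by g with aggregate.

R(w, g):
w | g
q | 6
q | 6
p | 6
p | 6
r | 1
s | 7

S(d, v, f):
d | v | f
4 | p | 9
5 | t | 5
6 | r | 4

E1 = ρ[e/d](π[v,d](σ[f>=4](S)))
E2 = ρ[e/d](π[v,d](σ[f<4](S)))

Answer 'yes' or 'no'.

E1 stepwise |·|:
  S → 3
  σ[f>=4](S) → 3
  π[v,d](σ[f>=4](S)) → 3
  ρ[e/d](π[v,d](σ[f>=4](S))) → 3
E2 stepwise |·|:
  S → 3
  σ[f<4](S) → 0
  π[v,d](σ[f<4](S)) → 0
  ρ[e/d](π[v,d](σ[f<4](S))) → 0

E1 result:
v | e
p | 4
r | 6
t | 5
E2 result:
v | e
(0 rows)
Witness: ('p', 4) appears 1× in E1 but 0× in E2.

no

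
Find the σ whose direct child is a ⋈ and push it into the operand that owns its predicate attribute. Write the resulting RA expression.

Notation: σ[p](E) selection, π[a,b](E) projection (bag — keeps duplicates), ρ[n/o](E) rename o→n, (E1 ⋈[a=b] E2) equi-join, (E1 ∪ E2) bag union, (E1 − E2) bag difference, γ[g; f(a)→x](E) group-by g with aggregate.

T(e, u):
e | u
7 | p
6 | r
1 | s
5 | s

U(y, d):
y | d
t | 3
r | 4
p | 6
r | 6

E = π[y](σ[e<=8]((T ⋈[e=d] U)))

σ filters on e, owned by the left side.
E' = π[y]((σ[e<=8](T) ⋈[e=d] U))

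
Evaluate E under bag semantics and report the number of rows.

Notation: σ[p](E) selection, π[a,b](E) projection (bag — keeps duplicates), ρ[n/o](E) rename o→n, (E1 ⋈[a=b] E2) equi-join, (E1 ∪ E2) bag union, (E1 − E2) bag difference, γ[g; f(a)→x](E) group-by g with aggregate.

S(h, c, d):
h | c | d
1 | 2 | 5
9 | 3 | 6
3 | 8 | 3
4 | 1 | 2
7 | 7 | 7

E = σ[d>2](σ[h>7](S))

Stepwise |·|:
  S → 5
  σ[h>7](S) → 1
  σ[d>2](σ[h>7](S)) → 1

|E| = 1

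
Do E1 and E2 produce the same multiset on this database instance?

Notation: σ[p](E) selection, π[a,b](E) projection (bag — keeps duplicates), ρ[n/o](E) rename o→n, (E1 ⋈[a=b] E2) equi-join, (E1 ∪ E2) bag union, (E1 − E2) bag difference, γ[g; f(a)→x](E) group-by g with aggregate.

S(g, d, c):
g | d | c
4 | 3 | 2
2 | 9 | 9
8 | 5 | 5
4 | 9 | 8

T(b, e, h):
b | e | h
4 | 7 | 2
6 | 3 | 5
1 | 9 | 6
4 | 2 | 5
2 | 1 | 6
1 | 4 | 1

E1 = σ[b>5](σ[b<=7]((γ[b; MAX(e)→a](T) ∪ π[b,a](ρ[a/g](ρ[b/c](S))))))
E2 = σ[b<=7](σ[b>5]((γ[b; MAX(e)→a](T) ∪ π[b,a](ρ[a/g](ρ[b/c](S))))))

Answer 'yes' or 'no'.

E1 row counts bottom-up:
  T → 6
  γ[b; MAX(e)→a](T) → 4
  S → 4
  ρ[b/c](S) → 4
  ρ[a/g](ρ[b/c](S)) → 4
  π[b,a](ρ[a/g](ρ[b/c](S))) → 4
  (γ[b; MAX(e)→a](T) ∪ π[b,a](ρ[a/g](ρ[b/c](S)))) → 8
  σ[b<=7]((γ[b; MAX(e)→a](T) ∪ π[b,a](ρ[a/g](ρ[b/c](S))))) → 6
  σ[b>5](σ[b<=7]((γ[b; MAX(e)→a](T) ∪ π[b,a](ρ[a/g](ρ[b/c](S)))))) → 1
E2 row counts bottom-up:
  T → 6
  γ[b; MAX(e)→a](T) → 4
  S → 4
  ρ[b/c](S) → 4
  ρ[a/g](ρ[b/c](S)) → 4
  π[b,a](ρ[a/g](ρ[b/c](S))) → 4
  (γ[b; MAX(e)→a](T) ∪ π[b,a](ρ[a/g](ρ[b/c](S)))) → 8
  σ[b>5]((γ[b; MAX(e)→a](T) ∪ π[b,a](ρ[a/g](ρ[b/c](S))))) → 3
  σ[b<=7](σ[b>5]((γ[b; MAX(e)→a](T) ∪ π[b,a](ρ[a/g](ρ[b/c](S)))))) → 1

E1 and E2 produce the same multiset:
b | a
6 | 3

yes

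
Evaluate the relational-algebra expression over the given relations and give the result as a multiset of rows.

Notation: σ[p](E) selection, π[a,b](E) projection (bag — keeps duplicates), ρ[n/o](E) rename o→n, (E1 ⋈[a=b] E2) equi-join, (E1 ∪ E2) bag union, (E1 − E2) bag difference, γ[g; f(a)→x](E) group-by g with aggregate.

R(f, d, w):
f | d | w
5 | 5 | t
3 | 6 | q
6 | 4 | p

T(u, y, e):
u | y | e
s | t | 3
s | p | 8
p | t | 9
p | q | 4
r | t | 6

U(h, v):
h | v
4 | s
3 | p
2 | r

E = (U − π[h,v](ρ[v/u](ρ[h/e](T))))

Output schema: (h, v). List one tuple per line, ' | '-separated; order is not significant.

Stepwise |·|:
  U → 3
  T → 5
  ρ[h/e](T) → 5
  ρ[v/u](ρ[h/e](T)) → 5
  π[h,v](ρ[v/u](ρ[h/e](T))) → 5
  (U − π[h,v](ρ[v/u](ρ[h/e](T)))) → 3

== RESULT ==
h | v
2 | r
3 | p
4 | s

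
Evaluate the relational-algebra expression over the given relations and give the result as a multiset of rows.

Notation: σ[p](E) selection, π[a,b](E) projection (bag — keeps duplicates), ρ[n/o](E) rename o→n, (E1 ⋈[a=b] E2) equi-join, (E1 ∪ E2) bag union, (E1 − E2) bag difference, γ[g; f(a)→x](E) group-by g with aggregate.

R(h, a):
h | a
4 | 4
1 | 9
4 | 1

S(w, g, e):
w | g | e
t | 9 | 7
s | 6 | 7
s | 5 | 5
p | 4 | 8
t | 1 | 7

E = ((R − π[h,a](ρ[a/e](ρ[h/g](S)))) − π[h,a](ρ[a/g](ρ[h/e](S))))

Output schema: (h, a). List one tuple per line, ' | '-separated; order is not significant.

Per-node cardinality:
  R → 3
  S → 5
  ρ[h/g](S) → 5
  ρ[a/e](ρ[h/g](S)) → 5
  π[h,a](ρ[a/e](ρ[h/g](S))) → 5
  (R − π[h,a](ρ[a/e](ρ[h/g](S)))) → 3
  S → 5
  ρ[h/e](S) → 5
  ρ[a/g](ρ[h/e](S)) → 5
  π[h,a](ρ[a/g](ρ[h/e](S))) → 5
  ((R − π[h,a](ρ[a/e](ρ[h/g](S)))) − π[h,a](ρ[a/g](ρ[h/e](S)))) → 3

== RESULT ==
h | a
1 | 9
4 | 1
4 | 4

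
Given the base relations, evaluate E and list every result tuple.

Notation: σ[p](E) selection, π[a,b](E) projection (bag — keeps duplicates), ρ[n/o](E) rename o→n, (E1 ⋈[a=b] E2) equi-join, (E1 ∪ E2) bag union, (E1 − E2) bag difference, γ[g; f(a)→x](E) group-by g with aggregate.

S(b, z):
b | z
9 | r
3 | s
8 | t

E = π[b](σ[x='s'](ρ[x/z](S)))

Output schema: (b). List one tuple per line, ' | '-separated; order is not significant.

Per-node cardinality:
  S → 3
  ρ[x/z](S) → 3
  σ[x='s'](ρ[x/z](S)) → 1
  π[b](σ[x='s'](ρ[x/z](S))) → 1

== RESULT ==
b
3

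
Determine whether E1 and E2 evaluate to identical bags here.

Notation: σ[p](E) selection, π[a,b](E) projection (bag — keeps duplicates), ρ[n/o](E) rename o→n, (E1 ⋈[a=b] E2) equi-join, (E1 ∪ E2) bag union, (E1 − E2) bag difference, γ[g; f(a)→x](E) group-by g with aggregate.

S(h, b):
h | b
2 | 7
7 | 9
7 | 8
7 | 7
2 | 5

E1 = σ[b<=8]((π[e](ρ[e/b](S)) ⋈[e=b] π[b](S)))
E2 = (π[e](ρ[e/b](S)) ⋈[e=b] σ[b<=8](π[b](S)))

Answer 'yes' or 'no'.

E1 row counts bottom-up:
  S → 5
  ρ[e/b](S) → 5
  π[e](ρ[e/b](S)) → 5
  S → 5
  π[b](S) → 5
  (π[e](ρ[e/b](S)) ⋈[e=b] π[b](S)) → 7
  σ[b<=8]((π[e](ρ[e/b](S)) ⋈[e=b] π[b](S))) → 6
E2 row counts bottom-up:
  S → 5
  ρ[e/b](S) → 5
  π[e](ρ[e/b](S)) → 5
  S → 5
  π[b](S) → 5
  σ[b<=8](π[b](S)) → 4
  (π[e](ρ[e/b](S)) ⋈[e=b] σ[b<=8](π[b](S))) → 6

E1 and E2 produce the same multiset:
e | b
5 | 5
7 | 7
7 | 7
7 | 7
7 | 7
8 | 8

yes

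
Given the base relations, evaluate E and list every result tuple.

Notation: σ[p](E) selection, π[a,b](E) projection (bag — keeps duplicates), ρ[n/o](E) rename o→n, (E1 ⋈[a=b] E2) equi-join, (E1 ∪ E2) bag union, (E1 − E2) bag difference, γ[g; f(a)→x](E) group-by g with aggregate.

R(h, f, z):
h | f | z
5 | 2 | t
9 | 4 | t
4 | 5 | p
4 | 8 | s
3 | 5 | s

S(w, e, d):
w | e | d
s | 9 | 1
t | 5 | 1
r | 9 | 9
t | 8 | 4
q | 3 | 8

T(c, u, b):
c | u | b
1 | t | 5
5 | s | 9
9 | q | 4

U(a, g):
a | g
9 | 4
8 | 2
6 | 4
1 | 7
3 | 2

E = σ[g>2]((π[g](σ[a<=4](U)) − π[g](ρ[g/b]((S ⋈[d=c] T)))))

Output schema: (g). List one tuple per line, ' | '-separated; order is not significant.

Stepwise |·|:
  U → 5
  σ[a<=4](U) → 2
  π[g](σ[a<=4](U)) → 2
  S → 5
  T → 3
  (S ⋈[d=c] T) → 3
  ρ[g/b]((S ⋈[d=c] T)) → 3
  π[g](ρ[g/b]((S ⋈[d=c] T))) → 3
  (π[g](σ[a<=4](U)) − π[g](ρ[g/b]((S ⋈[d=c] T)))) → 2
  σ[g>2]((π[g](σ[a<=4](U)) − π[g](ρ[g/b]((S ⋈[d=c] T))))) → 1

== RESULT ==
g
7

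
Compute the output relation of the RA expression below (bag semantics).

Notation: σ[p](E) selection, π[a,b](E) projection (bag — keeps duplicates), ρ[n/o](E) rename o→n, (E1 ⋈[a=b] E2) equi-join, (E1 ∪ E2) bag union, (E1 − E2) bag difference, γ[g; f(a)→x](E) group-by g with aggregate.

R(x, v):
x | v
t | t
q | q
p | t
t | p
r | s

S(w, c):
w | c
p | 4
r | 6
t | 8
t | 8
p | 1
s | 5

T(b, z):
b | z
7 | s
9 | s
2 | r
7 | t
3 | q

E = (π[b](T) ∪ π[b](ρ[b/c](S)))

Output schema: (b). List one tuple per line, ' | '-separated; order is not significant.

Row counts bottom-up:
  T → 5
  π[b](T) → 5
  S → 6
  ρ[b/c](S) → 6
  π[b](ρ[b/c](S)) → 6
  (π[b](T) ∪ π[b](ρ[b/c](S))) → 11

== RESULT ==
b
1
2
3
4
5
6
7
7
8
8
9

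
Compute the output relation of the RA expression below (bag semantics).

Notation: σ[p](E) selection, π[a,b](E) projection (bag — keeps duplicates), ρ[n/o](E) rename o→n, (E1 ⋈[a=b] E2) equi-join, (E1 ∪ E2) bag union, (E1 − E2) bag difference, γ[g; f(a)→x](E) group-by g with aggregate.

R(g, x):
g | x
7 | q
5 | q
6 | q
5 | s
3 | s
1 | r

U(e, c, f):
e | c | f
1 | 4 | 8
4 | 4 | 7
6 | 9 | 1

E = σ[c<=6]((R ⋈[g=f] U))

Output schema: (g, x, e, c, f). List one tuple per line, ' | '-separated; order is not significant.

Per-node cardinality:
  R → 6
  U → 3
  (R ⋈[g=f] U) → 2
  σ[c<=6]((R ⋈[g=f] U)) → 1

== RESULT ==
g | x | e | c | f
7 | q | 4 | 4 | 7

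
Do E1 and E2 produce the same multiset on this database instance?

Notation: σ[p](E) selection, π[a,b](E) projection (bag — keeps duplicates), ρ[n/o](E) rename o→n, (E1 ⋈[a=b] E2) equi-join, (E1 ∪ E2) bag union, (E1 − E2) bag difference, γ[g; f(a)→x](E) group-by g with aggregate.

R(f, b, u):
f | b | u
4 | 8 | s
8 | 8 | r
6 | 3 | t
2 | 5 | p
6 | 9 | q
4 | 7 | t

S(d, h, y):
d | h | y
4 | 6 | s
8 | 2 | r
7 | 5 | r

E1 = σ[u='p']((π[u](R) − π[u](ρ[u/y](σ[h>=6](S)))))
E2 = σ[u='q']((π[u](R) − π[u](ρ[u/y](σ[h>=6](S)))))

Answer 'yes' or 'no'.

E1 stepwise |·|:
  R → 6
  π[u](R) → 6
  S → 3
  σ[h>=6](S) → 1
  ρ[u/y](σ[h>=6](S)) → 1
  π[u](ρ[u/y](σ[h>=6](S))) → 1
  (π[u](R) − π[u](ρ[u/y](σ[h>=6](S)))) → 5
  σ[u='p']((π[u](R) − π[u](ρ[u/y](σ[h>=6](S))))) → 1
E2 stepwise |·|:
  R → 6
  π[u](R) → 6
  S → 3
  σ[h>=6](S) → 1
  ρ[u/y](σ[h>=6](S)) → 1
  π[u](ρ[u/y](σ[h>=6](S))) → 1
  (π[u](R) − π[u](ρ[u/y](σ[h>=6](S)))) → 5
  σ[u='q']((π[u](R) − π[u](ρ[u/y](σ[h>=6](S))))) → 1

E1 result:
u
p
E2 result:
u
q
Witness: ('p',) appears 1× in E1 but 0× in E2.

no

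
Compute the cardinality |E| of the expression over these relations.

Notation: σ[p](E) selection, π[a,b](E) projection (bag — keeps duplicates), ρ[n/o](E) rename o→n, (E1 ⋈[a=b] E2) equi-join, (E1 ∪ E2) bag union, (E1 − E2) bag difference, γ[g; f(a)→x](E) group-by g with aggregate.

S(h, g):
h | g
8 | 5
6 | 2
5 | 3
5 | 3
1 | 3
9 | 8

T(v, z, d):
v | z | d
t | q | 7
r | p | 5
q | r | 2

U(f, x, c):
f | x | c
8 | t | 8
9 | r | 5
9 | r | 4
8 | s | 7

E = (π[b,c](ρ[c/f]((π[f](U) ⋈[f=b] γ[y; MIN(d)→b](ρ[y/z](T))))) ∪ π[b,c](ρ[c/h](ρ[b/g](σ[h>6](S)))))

Subexpression sizes:
  U → 4
  π[f](U) → 4
  T → 3
  ρ[y/z](T) → 3
  γ[y; MIN(d)→b](ρ[y/z](T)) → 3
  (π[f](U) ⋈[f=b] γ[y; MIN(d)→b](ρ[y/z](T))) → 0
  ρ[c/f]((π[f](U) ⋈[f=b] γ[y; MIN(d)→b](ρ[y/z](T)))) → 0
  π[b,c](ρ[c/f]((π[f](U) ⋈[f=b] γ[y; MIN(d)→b](ρ[y/z](T))))) → 0
  S → 6
  σ[h>6](S) → 2
  ρ[b/g](σ[h>6](S)) → 2
  ρ[c/h](ρ[b/g](σ[h>6](S))) → 2
  π[b,c](ρ[c/h](ρ[b/g](σ[h>6](S)))) → 2
  (π[b,c](ρ[c/f]((π[f](U) ⋈[f=b] γ[y; MIN(d)→b](ρ[y/z](T))))) ∪ π[b,c](ρ[c/h](ρ[b/g](σ[h>6](S))))) → 2

|E| = 2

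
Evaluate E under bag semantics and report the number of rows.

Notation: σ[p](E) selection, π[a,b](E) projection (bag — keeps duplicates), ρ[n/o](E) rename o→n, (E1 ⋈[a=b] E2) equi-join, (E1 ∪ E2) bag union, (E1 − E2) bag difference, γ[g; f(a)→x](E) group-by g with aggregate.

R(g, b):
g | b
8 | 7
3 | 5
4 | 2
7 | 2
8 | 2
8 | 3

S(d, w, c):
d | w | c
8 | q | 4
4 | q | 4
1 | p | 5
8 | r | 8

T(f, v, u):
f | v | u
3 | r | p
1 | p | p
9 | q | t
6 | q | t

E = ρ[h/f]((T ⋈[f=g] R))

Per-node cardinality:
  T → 4
  R → 6
  (T ⋈[f=g] R) → 1
  ρ[h/f]((T ⋈[f=g] R)) → 1

|E| = 1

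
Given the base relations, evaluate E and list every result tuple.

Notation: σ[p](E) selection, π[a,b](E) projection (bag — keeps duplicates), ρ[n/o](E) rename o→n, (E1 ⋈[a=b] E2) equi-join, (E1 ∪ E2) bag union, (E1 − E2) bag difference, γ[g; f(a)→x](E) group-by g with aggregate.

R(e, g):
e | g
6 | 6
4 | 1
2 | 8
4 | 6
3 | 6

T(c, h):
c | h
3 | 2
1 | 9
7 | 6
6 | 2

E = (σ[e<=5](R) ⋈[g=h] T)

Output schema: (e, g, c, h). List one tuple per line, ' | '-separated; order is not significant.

Per-node cardinality:
  R → 5
  σ[e<=5](R) → 4
  T → 4
  (σ[e<=5](R) ⋈[g=h] T) → 2

== RESULT ==
e | g | c | h
3 | 6 | 7 | 6
4 | 6 | 7 | 6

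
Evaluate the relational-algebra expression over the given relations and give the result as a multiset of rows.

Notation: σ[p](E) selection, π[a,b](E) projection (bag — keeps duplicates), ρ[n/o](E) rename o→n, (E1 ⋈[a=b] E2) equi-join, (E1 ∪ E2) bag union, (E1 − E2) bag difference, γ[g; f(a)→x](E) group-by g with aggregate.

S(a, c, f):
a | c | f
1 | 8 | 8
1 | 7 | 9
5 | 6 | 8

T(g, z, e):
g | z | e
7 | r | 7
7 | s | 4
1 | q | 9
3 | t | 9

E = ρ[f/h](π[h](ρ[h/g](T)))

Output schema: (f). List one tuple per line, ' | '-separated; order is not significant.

Stepwise |·|:
  T → 4
  ρ[h/g](T) → 4
  π[h](ρ[h/g](T)) → 4
  ρ[f/h](π[h](ρ[h/g](T))) → 4

== RESULT ==
f
1
3
7
7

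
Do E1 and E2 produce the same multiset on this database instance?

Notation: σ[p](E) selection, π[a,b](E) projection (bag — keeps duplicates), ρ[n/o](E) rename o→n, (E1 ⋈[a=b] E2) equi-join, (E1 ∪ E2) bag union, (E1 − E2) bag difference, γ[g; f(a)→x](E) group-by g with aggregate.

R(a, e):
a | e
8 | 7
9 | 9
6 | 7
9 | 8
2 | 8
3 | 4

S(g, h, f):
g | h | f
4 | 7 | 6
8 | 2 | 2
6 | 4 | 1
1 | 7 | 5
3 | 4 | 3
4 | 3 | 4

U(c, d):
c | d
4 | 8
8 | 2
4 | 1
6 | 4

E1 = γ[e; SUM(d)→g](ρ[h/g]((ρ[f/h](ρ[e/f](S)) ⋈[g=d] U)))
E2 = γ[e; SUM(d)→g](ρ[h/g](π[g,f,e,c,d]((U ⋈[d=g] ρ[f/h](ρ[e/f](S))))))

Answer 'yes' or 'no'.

E1 row counts bottom-up:
  S → 6
  ρ[e/f](S) → 6
  ρ[f/h](ρ[e/f](S)) → 6
  U → 4
  (ρ[f/h](ρ[e/f](S)) ⋈[g=d] U) → 4
  ρ[h/g]((ρ[f/h](ρ[e/f](S)) ⋈[g=d] U)) → 4
  γ[e; SUM(d)→g](ρ[h/g]((ρ[f/h](ρ[e/f](S)) ⋈[g=d] U))) → 4
E2 row counts bottom-up:
  U → 4
  S → 6
  ρ[e/f](S) → 6
  ρ[f/h](ρ[e/f](S)) → 6
  (U ⋈[d=g] ρ[f/h](ρ[e/f](S))) → 4
  π[g,f,e,c,d]((U ⋈[d=g] ρ[f/h](ρ[e/f](S)))) → 4
  ρ[h/g](π[g,f,e,c,d]((U ⋈[d=g] ρ[f/h](ρ[e/f](S))))) → 4
  γ[e; SUM(d)→g](ρ[h/g](π[g,f,e,c,d]((U ⋈[d=g] ρ[f/h](ρ[e/f](S)))))) → 4

E1 and E2 produce the same multiset:
e | g
2 | 8
4 | 4
5 | 1
6 | 4

yes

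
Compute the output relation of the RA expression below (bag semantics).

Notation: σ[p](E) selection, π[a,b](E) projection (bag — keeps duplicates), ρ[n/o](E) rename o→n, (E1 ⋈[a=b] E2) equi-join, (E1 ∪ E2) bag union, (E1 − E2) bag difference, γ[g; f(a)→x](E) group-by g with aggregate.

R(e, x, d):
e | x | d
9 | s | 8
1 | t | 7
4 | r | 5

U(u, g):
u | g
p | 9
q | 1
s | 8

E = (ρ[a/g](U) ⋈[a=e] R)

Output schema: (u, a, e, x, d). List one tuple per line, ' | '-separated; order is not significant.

Per-node cardinality:
  U → 3
  ρ[a/g](U) → 3
  R → 3
  (ρ[a/g](U) ⋈[a=e] R) → 2

== RESULT ==
u | a | e | x | d
p | 9 | 9 | s | 8
q | 1 | 1 | t | 7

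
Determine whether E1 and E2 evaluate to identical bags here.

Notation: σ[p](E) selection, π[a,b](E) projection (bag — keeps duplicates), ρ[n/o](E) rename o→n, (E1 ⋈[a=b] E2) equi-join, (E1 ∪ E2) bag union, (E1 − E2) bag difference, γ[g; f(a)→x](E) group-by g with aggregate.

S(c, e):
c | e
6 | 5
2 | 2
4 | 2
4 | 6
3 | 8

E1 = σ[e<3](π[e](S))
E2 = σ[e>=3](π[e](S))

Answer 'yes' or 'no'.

E1 per-node cardinality:
  S → 5
  π[e](S) → 5
  σ[e<3](π[e](S)) → 2
E2 per-node cardinality:
  S → 5
  π[e](S) → 5
  σ[e>=3](π[e](S)) → 3

E1 result:
e
2
2
E2 result:
e
5
6
8
Witness: (6,) appears 0× in E1 but 1× in E2.

no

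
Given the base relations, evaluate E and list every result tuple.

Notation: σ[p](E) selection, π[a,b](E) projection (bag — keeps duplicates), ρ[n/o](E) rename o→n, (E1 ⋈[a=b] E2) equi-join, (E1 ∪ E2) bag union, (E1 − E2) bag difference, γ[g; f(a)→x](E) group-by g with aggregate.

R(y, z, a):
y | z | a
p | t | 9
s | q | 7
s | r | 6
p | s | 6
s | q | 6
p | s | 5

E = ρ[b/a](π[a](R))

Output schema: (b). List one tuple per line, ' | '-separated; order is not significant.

Row counts bottom-up:
  R → 6
  π[a](R) → 6
  ρ[b/a](π[a](R)) → 6

== RESULT ==
b
5
6
6
6
7
9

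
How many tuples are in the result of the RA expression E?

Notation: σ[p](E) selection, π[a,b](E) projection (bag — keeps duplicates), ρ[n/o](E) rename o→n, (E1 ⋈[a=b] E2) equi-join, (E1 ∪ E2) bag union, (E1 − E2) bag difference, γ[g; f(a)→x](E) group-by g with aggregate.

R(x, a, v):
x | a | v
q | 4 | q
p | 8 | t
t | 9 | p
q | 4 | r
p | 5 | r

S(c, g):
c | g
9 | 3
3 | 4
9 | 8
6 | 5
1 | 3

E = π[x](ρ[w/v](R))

Row counts bottom-up:
  R → 5
  ρ[w/v](R) → 5
  π[x](ρ[w/v](R)) → 5

|E| = 5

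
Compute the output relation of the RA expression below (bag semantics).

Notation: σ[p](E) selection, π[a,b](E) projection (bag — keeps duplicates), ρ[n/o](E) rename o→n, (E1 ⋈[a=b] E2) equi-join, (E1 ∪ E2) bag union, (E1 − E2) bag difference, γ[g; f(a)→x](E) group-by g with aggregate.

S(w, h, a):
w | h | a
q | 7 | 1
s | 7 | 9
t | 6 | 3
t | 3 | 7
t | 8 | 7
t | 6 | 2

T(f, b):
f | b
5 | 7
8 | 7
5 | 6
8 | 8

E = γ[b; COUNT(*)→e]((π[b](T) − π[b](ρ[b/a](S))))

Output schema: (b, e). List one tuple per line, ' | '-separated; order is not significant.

Subexpression sizes:
  T → 4
  π[b](T) → 4
  S → 6
  ρ[b/a](S) → 6
  π[b](ρ[b/a](S)) → 6
  (π[b](T) − π[b](ρ[b/a](S))) → 2
  γ[b; COUNT(*)→e]((π[b](T) − π[b](ρ[b/a](S)))) → 2

== RESULT ==
b | e
6 | 1
8 | 1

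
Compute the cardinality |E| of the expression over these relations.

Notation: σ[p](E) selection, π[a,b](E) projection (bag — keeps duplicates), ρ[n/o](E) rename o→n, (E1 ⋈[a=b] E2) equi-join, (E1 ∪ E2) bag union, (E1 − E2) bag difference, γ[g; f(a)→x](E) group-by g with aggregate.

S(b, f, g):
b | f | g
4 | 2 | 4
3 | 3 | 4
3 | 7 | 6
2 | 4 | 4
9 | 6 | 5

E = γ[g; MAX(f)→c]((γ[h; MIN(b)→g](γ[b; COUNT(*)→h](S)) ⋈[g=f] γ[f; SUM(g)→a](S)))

Per-node cardinality:
  S → 5
  γ[b; COUNT(*)→h](S) → 4
  γ[h; MIN(b)→g](γ[b; COUNT(*)→h](S)) → 2
  S → 5
  γ[f; SUM(g)→a](S) → 5
  (γ[h; MIN(b)→g](γ[b; COUNT(*)→h](S)) ⋈[g=f] γ[f; SUM(g)→a](S)) → 2
  γ[g; MAX(f)→c]((γ[h; MIN(b)→g](γ[b; COUNT(*)→h](S)) ⋈[g=f] γ[f; SUM(g)→a](S))) → 2

|E| = 2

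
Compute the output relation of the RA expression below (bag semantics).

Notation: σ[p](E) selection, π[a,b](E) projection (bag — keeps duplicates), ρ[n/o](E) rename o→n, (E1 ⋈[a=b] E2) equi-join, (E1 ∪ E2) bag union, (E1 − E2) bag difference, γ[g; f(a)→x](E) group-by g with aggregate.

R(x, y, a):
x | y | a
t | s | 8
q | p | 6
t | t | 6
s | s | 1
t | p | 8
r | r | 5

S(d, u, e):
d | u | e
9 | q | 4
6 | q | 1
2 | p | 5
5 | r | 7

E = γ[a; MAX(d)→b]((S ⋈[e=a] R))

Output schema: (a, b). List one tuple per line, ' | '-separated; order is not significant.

Per-node cardinality:
  S → 4
  R → 6
  (S ⋈[e=a] R) → 2
  γ[a; MAX(d)→b]((S ⋈[e=a] R)) → 2

== RESULT ==
a | b
1 | 6
5 | 2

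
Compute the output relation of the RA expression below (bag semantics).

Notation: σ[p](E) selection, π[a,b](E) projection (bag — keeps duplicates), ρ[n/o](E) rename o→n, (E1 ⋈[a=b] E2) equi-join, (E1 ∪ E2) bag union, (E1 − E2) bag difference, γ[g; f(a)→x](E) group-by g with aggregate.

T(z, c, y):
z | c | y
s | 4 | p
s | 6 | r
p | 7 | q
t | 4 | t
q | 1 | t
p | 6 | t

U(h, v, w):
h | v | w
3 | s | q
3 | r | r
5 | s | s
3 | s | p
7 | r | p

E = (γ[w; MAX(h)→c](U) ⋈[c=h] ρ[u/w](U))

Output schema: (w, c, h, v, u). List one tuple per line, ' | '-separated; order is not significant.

Subexpression sizes:
  U → 5
  γ[w; MAX(h)→c](U) → 4
  U → 5
  ρ[u/w](U) → 5
  (γ[w; MAX(h)→c](U) ⋈[c=h] ρ[u/w](U)) → 8

== RESULT ==
w | c | h | v | u
p | 7 | 7 | r | p
q | 3 | 3 | r | r
q | 3 | 3 | s | p
q | 3 | 3 | s | q
r | 3 | 3 | r | r
r | 3 | 3 | s | p
r | 3 | 3 | s | q
s | 5 | 5 | s | s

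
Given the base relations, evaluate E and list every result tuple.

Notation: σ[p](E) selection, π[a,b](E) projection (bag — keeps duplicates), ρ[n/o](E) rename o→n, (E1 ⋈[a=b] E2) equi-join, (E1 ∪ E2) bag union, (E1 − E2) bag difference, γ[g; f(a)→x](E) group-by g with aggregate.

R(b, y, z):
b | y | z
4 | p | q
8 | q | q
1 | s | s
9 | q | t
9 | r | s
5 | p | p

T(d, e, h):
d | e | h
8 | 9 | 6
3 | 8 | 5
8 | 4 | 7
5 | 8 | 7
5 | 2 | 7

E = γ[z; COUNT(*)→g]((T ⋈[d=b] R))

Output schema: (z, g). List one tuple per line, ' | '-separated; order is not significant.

Subexpression sizes:
  T → 5
  R → 6
  (T ⋈[d=b] R) → 4
  γ[z; COUNT(*)→g]((T ⋈[d=b] R)) → 2

== RESULT ==
z | g
p | 2
q | 2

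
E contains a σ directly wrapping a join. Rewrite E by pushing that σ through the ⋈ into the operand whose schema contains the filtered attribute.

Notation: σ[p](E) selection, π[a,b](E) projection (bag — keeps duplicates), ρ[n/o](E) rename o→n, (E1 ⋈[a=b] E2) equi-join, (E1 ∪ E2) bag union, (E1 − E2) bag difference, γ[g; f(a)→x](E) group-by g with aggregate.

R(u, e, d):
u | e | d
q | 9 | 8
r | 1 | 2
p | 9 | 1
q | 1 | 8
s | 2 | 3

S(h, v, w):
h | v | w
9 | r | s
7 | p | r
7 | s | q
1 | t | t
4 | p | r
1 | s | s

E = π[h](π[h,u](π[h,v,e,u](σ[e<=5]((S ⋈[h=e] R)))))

σ filters on e, owned by the right side.
E' = π[h](π[h,u](π[h,v,e,u]((S ⋈[h=e] σ[e<=5](R)))))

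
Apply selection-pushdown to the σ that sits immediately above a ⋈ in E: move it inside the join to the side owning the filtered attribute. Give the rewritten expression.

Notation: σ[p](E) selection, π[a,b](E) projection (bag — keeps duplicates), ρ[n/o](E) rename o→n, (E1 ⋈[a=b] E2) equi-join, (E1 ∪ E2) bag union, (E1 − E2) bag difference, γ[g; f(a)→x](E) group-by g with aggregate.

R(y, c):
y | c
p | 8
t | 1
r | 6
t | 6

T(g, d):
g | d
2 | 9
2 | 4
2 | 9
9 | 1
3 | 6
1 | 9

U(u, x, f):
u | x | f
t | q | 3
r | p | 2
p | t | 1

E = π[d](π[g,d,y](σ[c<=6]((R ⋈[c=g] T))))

σ filters on c, owned by the left side.
E' = π[d](π[g,d,y]((σ[c<=6](R) ⋈[c=g] T)))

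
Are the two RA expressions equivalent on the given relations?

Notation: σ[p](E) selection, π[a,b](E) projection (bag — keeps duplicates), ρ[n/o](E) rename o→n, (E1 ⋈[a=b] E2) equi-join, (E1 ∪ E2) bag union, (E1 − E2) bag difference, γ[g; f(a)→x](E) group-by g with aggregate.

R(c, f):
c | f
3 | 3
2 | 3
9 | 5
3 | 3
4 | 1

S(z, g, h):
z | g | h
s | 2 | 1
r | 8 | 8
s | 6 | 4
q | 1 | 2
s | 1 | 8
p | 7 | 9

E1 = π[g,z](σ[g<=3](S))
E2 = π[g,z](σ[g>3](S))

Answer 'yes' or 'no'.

E1 per-node cardinality:
  S → 6
  σ[g<=3](S) → 3
  π[g,z](σ[g<=3](S)) → 3
E2 per-node cardinality:
  S → 6
  σ[g>3](S) → 3
  π[g,z](σ[g>3](S)) → 3

E1 result:
g | z
1 | q
1 | s
2 | s
E2 result:
g | z
6 | s
7 | p
8 | r
Witness: (6, 's') appears 0× in E1 but 1× in E2.

no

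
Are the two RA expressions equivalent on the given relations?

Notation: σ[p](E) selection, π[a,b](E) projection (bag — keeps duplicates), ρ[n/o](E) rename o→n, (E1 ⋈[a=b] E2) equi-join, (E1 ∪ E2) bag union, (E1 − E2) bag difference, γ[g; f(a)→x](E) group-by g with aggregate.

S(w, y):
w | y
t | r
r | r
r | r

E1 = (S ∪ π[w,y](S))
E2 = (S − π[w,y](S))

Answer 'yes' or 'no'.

E1 row counts bottom-up:
  S → 3
  S → 3
  π[w,y](S) → 3
  (S ∪ π[w,y](S)) → 6
E2 row counts bottom-up:
  S → 3
  S → 3
  π[w,y](S) → 3
  (S − π[w,y](S)) → 0

E1 result:
w | y
r | r
r | r
r | r
r | r
t | r
t | r
E2 result:
w | y
(0 rows)
Witness: ('t', 'r') appears 2× in E1 but 0× in E2.

no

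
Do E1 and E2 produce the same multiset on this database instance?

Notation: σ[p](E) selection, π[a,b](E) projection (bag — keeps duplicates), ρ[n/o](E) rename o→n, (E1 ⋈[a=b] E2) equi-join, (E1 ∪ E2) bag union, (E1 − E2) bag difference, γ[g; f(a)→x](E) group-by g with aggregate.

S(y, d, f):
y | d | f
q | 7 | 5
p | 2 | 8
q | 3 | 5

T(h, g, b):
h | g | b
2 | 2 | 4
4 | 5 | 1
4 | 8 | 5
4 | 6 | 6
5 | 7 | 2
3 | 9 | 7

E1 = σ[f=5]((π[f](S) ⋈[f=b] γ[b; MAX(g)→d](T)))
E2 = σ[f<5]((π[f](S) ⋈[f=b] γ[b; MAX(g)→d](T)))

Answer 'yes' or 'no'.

E1 per-node cardinality:
  S → 3
  π[f](S) → 3
  T → 6
  γ[b; MAX(g)→d](T) → 6
  (π[f](S) ⋈[f=b] γ[b; MAX(g)→d](T)) → 2
  σ[f=5]((π[f](S) ⋈[f=b] γ[b; MAX(g)→d](T))) → 2
E2 per-node cardinality:
  S → 3
  π[f](S) → 3
  T → 6
  γ[b; MAX(g)→d](T) → 6
  (π[f](S) ⋈[f=b] γ[b; MAX(g)→d](T)) → 2
  σ[f<5]((π[f](S) ⋈[f=b] γ[b; MAX(g)→d](T))) → 0

E1 result:
f | b | d
5 | 5 | 8
5 | 5 | 8
E2 result:
f | b | d
(0 rows)
Witness: (5, 5, 8) appears 2× in E1 but 0× in E2.

no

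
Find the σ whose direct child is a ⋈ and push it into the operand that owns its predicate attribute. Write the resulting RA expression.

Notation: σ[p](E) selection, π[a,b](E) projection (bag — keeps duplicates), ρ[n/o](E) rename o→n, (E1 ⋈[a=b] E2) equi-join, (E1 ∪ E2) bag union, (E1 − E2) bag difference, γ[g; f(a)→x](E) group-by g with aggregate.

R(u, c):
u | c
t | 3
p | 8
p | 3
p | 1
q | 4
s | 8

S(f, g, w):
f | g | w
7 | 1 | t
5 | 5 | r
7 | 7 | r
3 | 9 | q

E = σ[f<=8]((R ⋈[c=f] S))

σ filters on f, owned by the right side.
E' = (R ⋈[c=f] σ[f<=8](S))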